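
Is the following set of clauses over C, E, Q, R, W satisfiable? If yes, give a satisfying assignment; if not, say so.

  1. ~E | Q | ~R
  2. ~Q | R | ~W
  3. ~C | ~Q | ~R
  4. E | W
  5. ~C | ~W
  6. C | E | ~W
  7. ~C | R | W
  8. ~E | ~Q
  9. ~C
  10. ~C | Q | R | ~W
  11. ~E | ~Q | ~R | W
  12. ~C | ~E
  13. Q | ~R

Unit clause (~C) forces C = False.
Try E = False:
  (E | W) forces W = True.
  clause (C | E | ~W) is falsified — backtrack.
So E = True.
  then (~E | ~Q) forces Q = False.
  then (Q | ~R) forces R = False.
Set W = False.
All clauses satisfied.

C = False; E = True; Q = False; R = False; W = False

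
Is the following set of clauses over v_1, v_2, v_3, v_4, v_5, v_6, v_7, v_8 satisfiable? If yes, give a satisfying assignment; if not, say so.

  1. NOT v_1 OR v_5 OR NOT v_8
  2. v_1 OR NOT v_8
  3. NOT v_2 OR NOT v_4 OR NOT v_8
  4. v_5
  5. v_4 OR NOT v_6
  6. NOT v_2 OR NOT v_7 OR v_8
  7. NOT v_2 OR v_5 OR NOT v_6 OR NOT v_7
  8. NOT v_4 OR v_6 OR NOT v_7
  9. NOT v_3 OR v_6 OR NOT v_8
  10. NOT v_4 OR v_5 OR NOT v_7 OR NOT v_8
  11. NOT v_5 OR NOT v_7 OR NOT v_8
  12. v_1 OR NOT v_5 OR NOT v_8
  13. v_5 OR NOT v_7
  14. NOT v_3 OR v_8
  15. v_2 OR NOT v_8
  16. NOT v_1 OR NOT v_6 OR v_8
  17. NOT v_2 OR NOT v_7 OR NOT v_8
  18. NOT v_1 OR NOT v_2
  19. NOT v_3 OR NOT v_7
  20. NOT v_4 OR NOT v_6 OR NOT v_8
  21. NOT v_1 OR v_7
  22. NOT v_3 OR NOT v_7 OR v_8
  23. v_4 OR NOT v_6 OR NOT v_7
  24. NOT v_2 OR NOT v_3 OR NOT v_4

v_1=F, v_2=F, v_3=F, v_4=T, v_5=T, v_6=T, v_7=F, v_8=F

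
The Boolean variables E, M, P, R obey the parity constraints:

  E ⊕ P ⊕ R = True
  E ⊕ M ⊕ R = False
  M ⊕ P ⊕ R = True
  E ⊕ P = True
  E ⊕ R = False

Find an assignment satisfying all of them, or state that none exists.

E = False, M = False, P = True, R = False

E ⊕ P ⊕ R = F ⊕ T ⊕ F = True ✓
E ⊕ M ⊕ R = F ⊕ F ⊕ F = False ✓
M ⊕ P ⊕ R = F ⊕ T ⊕ F = True ✓
E ⊕ P = F ⊕ T = True ✓
E ⊕ R = F ⊕ F = False ✓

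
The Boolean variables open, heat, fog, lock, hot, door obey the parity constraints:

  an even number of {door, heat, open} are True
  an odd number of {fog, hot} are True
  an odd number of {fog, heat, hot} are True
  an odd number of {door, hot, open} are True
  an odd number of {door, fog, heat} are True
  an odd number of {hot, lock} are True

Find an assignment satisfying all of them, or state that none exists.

open=T; heat=F; fog=F; lock=F; hot=T; door=T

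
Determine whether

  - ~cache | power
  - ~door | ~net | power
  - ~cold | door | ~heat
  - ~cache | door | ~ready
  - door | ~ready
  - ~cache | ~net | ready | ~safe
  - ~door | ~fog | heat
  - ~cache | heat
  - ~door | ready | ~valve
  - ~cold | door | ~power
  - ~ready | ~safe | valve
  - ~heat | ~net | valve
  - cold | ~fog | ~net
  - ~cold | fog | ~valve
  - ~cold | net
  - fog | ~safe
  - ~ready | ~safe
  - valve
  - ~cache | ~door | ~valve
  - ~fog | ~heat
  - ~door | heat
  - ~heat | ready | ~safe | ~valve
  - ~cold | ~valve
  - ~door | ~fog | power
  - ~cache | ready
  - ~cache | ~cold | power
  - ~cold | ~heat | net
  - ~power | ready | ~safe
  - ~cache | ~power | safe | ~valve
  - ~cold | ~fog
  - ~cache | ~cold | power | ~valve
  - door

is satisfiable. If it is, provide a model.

heat = True, door = True, net = False, valve = True, ready = True, cold = False, power = True, safe = False, cache = False, fog = False

Unit clause (valve) forces valve = True.
In (~cold | ~valve) only ~cold is left, so cold = False.
Unit clause (door) forces door = True.
In (~door | ready | ~valve) only ready is left, so ready = True.
In (~ready | ~safe) only ~safe is left, so safe = False.
In (~cache | ~door | ~valve) only ~cache is left, so cache = False.
In (~door | heat) only heat is left, so heat = True.
In (~fog | ~heat) only ~fog is left, so fog = False.
Set net = False.
Set power = True.
All clauses satisfied.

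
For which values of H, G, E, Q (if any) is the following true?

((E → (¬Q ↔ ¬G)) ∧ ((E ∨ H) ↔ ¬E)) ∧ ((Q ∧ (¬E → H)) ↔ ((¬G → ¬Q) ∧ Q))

H: True, G: False, E: False, Q: False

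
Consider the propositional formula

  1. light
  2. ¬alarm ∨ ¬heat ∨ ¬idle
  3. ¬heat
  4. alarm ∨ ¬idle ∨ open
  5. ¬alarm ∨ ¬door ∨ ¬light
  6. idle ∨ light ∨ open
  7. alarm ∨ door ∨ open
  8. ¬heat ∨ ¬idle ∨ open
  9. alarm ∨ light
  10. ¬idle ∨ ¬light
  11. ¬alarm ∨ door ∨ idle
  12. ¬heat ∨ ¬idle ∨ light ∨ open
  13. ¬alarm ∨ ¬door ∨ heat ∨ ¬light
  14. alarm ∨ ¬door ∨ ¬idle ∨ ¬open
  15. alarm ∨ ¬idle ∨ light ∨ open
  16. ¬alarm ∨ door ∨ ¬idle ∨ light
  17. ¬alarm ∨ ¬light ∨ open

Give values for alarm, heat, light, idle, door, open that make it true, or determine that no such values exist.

alarm=F, heat=F, light=T, idle=F, door=F, open=T

Unit clause (light) forces light = True.
Unit clause (¬heat) forces heat = False.
In (¬idle ∨ ¬light) only ¬idle is left, so idle = False.
Try alarm = True:
  (¬alarm ∨ ¬door ∨ ¬light) forces door = False.
  clause (¬alarm ∨ door ∨ idle) is falsified — backtrack.
So alarm = False.
Set door = False.
  then (alarm ∨ door ∨ open) forces open = True.
All clauses satisfied.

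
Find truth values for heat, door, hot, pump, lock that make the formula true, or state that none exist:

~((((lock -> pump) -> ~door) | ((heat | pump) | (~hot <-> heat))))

heat = False; door = True; hot = False; pump = False; lock = False

  ~((((lock -> pump) -> ~door) | ((heat | pump) | (~hot <-> heat)))) = True
    ((lock -> pump) -> ~door) | ((heat | pump) | (~hot <-> heat)) = False
      (lock -> pump) -> ~door = False
        lock -> pump = True
        ~door = False
      (heat | pump) | (~hot <-> heat) = False
        heat | pump = False
        ~hot <-> heat = False
          ~hot = True
The formula evaluates to True.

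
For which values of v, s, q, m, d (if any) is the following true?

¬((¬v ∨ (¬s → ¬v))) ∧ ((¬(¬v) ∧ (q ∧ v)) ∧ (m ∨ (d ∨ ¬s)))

v=T, s=F, q=T, m=T, d=F

  ¬((¬v ∨ (¬s → ¬v))) = True
    ¬v ∨ (¬s → ¬v) = False
      ¬v = False
      ¬s → ¬v = False
        ¬s = True
        ¬v = False
  (¬(¬v) ∧ (q ∧ v)) ∧ (m ∨ (d ∨ ¬s)) = True
    ¬(¬v) ∧ (q ∧ v) = True
      ¬(¬v) = True
        ¬v = False
      q ∧ v = True
    m ∨ (d ∨ ¬s) = True
      d ∨ ¬s = True
        ¬s = True
Both conjuncts True, so the formula holds.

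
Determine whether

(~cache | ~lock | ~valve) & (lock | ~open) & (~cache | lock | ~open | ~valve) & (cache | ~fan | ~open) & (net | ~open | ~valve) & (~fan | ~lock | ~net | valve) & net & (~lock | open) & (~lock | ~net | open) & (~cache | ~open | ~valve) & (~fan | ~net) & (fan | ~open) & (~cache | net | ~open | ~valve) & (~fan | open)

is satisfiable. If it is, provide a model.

Unit clause (net) forces net = True.
In (~fan | ~net) only ~fan is left, so fan = False.
In (fan | ~open) only ~open is left, so open = False.
In (~lock | open) only ~lock is left, so lock = False.
Set valve = True.
Set cache = True.
All clauses satisfied.

net=T, valve=T, cache=T, fan=F, lock=F, open=F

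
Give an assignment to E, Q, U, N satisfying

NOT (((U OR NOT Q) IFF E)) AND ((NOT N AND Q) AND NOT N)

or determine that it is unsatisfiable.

E: True, Q: True, U: False, N: False

  NOT (((U OR NOT Q) IFF E)) = True
    (U OR NOT Q) IFF E = False
      U OR NOT Q = False
        NOT Q = False
  (NOT N AND Q) AND NOT N = True
    NOT N AND Q = True
      NOT N = True
    NOT N = True
Both conjuncts True, so the formula holds.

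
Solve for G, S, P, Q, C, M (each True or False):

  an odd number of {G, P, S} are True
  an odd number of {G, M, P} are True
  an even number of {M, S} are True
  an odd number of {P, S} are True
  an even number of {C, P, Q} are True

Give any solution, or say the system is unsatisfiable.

G = False; S = True; P = False; Q = False; C = False; M = True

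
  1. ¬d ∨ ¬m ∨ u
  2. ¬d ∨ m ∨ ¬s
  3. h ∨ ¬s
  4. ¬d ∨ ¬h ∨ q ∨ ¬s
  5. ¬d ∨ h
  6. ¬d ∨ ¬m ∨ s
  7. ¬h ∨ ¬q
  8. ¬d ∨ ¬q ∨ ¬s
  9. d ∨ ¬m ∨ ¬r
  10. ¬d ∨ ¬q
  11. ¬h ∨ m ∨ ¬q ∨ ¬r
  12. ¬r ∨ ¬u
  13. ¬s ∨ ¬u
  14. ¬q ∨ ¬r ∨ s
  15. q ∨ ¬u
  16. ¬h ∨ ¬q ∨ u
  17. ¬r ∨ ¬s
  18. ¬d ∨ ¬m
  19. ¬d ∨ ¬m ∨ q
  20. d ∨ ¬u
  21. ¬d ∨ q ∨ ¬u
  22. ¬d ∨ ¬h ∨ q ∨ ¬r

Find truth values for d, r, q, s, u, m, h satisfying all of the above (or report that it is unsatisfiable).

Set d = False.
  then (d ∨ ¬u) forces u = False.
Set r = False.
Set q = False.
Set s = False.
Set m = True.
Set h = True.
All clauses satisfied.

d: False, r: False, q: False, s: False, u: False, m: True, h: True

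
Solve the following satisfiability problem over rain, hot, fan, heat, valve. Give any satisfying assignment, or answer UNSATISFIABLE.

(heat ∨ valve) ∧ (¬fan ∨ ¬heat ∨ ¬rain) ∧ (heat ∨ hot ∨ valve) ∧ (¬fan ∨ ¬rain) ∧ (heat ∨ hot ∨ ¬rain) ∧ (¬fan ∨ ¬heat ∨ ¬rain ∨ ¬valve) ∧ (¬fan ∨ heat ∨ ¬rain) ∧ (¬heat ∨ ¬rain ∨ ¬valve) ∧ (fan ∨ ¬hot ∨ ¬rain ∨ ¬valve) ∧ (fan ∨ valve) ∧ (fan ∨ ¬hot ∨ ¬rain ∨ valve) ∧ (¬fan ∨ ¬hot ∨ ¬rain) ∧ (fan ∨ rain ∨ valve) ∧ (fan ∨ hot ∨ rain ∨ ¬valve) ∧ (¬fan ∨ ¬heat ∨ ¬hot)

Set rain = False.
Set hot = False.
Try fan = False:
  (fan ∨ valve) forces valve = True.
  clause (fan ∨ hot ∨ rain ∨ ¬valve) is falsified — backtrack.
So fan = True.
Set heat = False.
  then (heat ∨ valve) forces valve = True.
All clauses satisfied.

rain: False; hot: False; fan: True; heat: False; valve: True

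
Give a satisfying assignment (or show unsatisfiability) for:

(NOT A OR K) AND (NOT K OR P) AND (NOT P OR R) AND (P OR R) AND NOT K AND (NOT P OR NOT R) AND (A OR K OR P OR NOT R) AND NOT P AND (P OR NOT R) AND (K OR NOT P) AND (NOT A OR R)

Case K = True:
  Clause (NOT K) is falsified — contradiction.
Case K = False:
  (NOT A OR K) forces A = False.
  (NOT P) forces P = False.
  (P OR R) forces R = True.
  Clause (A OR K OR P OR NOT R) is falsified — contradiction.
Both cases fail, so the formula is unsatisfiable.

Unsatisfiable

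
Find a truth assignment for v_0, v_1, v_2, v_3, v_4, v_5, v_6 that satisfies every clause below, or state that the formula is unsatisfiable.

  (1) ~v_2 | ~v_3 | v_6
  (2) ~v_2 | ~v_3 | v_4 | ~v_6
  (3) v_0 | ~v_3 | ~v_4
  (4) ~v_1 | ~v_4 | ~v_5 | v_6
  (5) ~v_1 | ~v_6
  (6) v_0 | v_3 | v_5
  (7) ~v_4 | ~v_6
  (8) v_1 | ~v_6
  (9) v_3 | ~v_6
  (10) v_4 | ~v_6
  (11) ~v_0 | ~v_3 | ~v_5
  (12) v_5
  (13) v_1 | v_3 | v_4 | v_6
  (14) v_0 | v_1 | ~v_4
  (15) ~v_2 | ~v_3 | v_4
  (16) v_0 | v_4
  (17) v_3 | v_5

v_0 = True; v_1 = True; v_2 = False; v_3 = False; v_4 = False; v_5 = True; v_6 = False

Unit clause (v_5) forces v_5 = True.
Try v_0 = False:
  (v_0 | v_4) forces v_4 = True.
  (v_0 | ~v_3 | ~v_4) forces v_3 = False.
  (~v_4 | ~v_6) forces v_6 = False.
  (~v_1 | ~v_4 | ~v_5 | v_6) forces v_1 = False.
  clause (v_0 | v_1 | ~v_4) is falsified — backtrack.
So v_0 = True.
  then (~v_0 | ~v_3 | ~v_5) forces v_3 = False.
  then (v_3 | ~v_6) forces v_6 = False.
Set v_1 = True.
  then (~v_1 | ~v_4 | ~v_5 | v_6) forces v_4 = False.
Set v_2 = False.
All clauses satisfied.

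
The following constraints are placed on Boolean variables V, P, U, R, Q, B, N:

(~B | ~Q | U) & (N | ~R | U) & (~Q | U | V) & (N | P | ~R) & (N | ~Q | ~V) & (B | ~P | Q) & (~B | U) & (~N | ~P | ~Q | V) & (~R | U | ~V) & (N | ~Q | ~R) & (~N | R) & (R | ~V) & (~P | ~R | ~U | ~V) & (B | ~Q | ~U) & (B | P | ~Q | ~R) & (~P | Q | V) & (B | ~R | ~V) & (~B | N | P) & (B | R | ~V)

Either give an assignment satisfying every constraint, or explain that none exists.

Set V = False.
Set P = False.
Set U = False.
  then (~Q | U | V) forces Q = False.
  then (~B | U) forces B = False.
Set R = False.
  then (~N | R) forces N = False.
All clauses satisfied.

V: False, P: False, U: False, R: False, Q: False, B: False, N: False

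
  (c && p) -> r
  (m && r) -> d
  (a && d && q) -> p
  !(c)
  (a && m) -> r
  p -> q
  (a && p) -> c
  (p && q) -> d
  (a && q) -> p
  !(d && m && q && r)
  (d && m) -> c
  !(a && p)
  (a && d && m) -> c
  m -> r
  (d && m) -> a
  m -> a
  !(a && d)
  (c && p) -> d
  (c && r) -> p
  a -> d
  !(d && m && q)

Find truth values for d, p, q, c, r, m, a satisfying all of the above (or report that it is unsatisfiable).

d=T, p=F, q=T, c=F, r=F, m=F, a=F

Unit clause (!c) forces c = False.
Set d = True.
  then (c || !d || !m) forces m = False.
  then (!a || !d) forces a = False.
Set p = False.
Set q = True.
Set r = False.
All clauses satisfied.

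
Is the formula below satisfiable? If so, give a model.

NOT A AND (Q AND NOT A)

Q: True, A: False

  NOT A = True
  Q AND NOT A = True
    NOT A = True
Both conjuncts True, so the formula holds.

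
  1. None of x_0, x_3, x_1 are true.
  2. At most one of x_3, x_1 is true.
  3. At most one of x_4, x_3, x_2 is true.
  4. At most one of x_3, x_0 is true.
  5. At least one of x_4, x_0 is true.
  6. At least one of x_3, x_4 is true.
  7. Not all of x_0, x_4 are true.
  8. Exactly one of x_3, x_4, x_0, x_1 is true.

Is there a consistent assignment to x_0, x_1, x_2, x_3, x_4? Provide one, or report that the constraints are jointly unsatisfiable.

x_0 = False, x_1 = False, x_2 = False, x_3 = False, x_4 = True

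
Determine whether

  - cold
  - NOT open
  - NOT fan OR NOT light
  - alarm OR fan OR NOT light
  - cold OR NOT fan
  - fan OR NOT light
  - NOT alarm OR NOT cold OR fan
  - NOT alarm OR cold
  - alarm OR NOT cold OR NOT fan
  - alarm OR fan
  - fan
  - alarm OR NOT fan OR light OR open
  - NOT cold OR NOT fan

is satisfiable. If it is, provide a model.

Case fan = True:
  (cold) forces cold = True.
  Clause (NOT cold OR NOT fan) is falsified — contradiction.
Case fan = False:
  Clause (fan) is falsified — contradiction.
Both cases fail, so the formula is unsatisfiable.

UNSATISFIABLE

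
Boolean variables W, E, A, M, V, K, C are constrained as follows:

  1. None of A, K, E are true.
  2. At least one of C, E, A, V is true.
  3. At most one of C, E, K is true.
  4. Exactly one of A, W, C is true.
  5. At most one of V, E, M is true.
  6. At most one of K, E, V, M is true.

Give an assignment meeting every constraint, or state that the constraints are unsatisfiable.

W = False, E = False, A = False, M = False, V = True, K = False, C = True

  (1) {A, K, E}: 0 true — none ✓
  (2) {C, E, A, V}: 2 true — at least one ✓
  (3) {C, E, K}: 1 true — at most one ✓
  (4) {A, W, C}: 1 true — exactly one ✓
  (5) {V, E, M}: 1 true — at most one ✓
  (6) {K, E, V, M}: 1 true — at most one ✓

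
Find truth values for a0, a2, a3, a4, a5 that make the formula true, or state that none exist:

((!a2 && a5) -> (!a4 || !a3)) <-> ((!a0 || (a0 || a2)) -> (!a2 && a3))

a0=T, a2=F, a3=T, a4=F, a5=T

  ((!a2 && a5) -> (!a4 || !a3)) <-> ((!a0 || (a0 || a2)) -> (!a2 && a3)) = True
    (!a2 && a5) -> (!a4 || !a3) = True
      !a2 && a5 = True
        !a2 = True
      !a4 || !a3 = True
        !a4 = True
        !a3 = False
    (!a0 || (a0 || a2)) -> (!a2 && a3) = True
      !a0 || (a0 || a2) = True
        !a0 = False
        a0 || a2 = True
      !a2 && a3 = True
        !a2 = True
The formula evaluates to True.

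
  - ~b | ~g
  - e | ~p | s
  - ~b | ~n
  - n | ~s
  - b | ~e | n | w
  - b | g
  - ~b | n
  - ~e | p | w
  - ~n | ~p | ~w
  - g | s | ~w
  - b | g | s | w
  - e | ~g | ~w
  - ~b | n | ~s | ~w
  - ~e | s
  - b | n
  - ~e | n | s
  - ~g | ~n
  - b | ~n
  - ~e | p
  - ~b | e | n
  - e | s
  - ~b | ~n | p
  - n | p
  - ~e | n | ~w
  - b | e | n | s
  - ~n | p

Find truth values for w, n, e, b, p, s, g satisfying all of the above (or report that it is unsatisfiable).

The formula is unsatisfiable.

Case n = True:
  (~b | ~n) forces b = False.
  Clause (b | ~n) is falsified — contradiction.
Case n = False:
  (n | ~s) forces s = False.
  (~b | n) forces b = False.
  Clause (b | n) is falsified — contradiction.
Both cases fail, so the formula is unsatisfiable.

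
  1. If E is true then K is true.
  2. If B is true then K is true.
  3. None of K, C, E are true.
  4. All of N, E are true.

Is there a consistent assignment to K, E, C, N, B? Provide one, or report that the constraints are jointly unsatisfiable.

The formula is unsatisfiable.

Case E = True:
  Constraint (3) is violated (E=T) — contradiction.
Case E = False:
  Constraint (4) is violated (E=F) — contradiction.
Both cases fail — unsatisfiable.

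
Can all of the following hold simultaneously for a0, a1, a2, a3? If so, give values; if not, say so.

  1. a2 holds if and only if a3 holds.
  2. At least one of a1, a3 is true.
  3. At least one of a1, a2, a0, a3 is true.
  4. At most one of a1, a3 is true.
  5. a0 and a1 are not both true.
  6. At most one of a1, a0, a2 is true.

a0 = False, a1 = True, a2 = False, a3 = False

  (1) a2=F, a3=F — same ✓
  (2) {a1, a3}: 1 true — at least one ✓
  (3) {a1, a2, a0, a3}: 1 true — at least one ✓
  (4) {a1, a3}: 1 true — at most one ✓
  (5) a0=F, a1=T — not both ✓
  (6) {a1, a0, a2}: 1 true — at most one ✓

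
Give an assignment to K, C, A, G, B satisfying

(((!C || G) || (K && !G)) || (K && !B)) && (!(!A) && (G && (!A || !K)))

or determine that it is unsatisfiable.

K: False, C: False, A: True, G: True, B: False

  ((!C || G) || (K && !G)) || (K && !B) = True
    (!C || G) || (K && !G) = True
      !C || G = True
        !C = True
      K && !G = False
        !G = False
    K && !B = False
      !B = True
  !(!A) && (G && (!A || !K)) = True
    !(!A) = True
      !A = False
    G && (!A || !K) = True
      !A || !K = True
        !A = False
        !K = True
Both conjuncts True, so the formula holds.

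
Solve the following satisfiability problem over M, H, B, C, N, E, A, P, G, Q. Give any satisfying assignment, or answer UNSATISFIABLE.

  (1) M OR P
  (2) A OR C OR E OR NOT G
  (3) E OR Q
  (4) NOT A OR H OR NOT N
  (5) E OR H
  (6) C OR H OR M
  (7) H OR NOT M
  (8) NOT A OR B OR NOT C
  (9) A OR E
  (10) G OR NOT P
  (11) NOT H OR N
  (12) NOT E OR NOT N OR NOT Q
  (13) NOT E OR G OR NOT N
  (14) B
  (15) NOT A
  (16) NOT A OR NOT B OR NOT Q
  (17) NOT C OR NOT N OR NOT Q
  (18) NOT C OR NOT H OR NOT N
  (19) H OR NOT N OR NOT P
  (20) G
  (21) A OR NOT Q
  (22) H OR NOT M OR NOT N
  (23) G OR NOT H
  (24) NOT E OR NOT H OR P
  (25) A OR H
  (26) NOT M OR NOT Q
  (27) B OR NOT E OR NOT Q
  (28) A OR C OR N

M = False; H = True; B = True; C = False; N = True; E = True; A = False; P = True; G = True; Q = False

Unit clause (B) forces B = True.
Unit clause (NOT A) forces A = False.
Unit clause (G) forces G = True.
In (A OR NOT Q) only NOT Q is left, so Q = False.
In (A OR H) only H is left, so H = True.
In (E OR Q) only E is left, so E = True.
In (NOT H OR N) only N is left, so N = True.
In (NOT C OR NOT H OR NOT N) only NOT C is left, so C = False.
In (NOT E OR NOT H OR P) only P is left, so P = True.
Set M = False.
All clauses satisfied.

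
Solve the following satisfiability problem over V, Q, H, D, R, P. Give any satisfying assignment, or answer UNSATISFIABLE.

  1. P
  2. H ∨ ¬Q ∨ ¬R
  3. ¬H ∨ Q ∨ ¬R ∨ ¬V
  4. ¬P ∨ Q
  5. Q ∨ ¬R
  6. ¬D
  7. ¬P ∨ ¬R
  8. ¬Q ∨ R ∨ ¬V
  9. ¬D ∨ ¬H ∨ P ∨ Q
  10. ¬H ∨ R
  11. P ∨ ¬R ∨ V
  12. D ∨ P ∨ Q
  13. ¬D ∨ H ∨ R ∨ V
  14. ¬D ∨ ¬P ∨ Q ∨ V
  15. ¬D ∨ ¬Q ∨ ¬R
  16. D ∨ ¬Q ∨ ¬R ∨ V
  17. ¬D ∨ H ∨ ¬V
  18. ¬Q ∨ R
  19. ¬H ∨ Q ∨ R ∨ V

Case D = True:
  Clause (¬D) is falsified — contradiction.
Case D = False:
  (P) forces P = True.
  (¬P ∨ Q) forces Q = True.
  (¬P ∨ ¬R) forces R = False.
  Clause (¬Q ∨ R) is falsified — contradiction.
Both cases fail, so the formula is unsatisfiable.

UNSATISFIABLE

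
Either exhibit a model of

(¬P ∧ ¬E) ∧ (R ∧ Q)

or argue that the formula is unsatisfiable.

Q: True, P: False, E: False, R: True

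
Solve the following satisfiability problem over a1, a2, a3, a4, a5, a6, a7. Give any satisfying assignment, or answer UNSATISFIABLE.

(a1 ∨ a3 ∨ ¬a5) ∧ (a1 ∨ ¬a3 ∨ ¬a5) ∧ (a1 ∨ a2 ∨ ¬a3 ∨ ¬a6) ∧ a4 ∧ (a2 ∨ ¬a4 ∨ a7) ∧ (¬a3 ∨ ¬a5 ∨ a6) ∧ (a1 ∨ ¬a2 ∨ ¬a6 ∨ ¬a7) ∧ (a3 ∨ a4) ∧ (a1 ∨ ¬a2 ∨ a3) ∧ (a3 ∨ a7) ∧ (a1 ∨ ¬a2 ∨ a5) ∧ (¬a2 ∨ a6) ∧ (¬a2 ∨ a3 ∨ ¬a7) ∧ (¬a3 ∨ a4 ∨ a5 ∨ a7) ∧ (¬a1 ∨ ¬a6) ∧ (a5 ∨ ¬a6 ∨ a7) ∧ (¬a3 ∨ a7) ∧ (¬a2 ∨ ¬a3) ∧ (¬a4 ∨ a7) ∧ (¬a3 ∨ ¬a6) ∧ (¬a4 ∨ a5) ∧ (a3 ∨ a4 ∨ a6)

a1=T, a2=F, a3=F, a4=T, a5=T, a6=F, a7=T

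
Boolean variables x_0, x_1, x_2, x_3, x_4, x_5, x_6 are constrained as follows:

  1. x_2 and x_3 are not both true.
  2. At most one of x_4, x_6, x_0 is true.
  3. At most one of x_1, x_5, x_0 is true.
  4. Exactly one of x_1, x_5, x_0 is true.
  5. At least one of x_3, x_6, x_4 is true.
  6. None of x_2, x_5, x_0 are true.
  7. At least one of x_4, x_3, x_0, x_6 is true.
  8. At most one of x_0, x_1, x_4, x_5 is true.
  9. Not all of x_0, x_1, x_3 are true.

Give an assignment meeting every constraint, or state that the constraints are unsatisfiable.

x_0 = False; x_1 = True; x_2 = False; x_3 = False; x_4 = False; x_5 = False; x_6 = True

  (1) x_2=F, x_3=F — not both ✓
  (2) {x_4, x_6, x_0}: 1 true — at most one ✓
  (3) {x_1, x_5, x_0}: 1 true — at most one ✓
  (4) {x_1, x_5, x_0}: 1 true — exactly one ✓
  (5) {x_3, x_6, x_4}: 1 true — at least one ✓
  (6) {x_2, x_5, x_0}: 0 true — none ✓
  (7) {x_4, x_3, x_0, x_6}: 1 true — at least one ✓
  (8) {x_0, x_1, x_4, x_5}: 1 true — at most one ✓
  (9) {x_0, x_1, x_3}: 1/3 true — not all ✓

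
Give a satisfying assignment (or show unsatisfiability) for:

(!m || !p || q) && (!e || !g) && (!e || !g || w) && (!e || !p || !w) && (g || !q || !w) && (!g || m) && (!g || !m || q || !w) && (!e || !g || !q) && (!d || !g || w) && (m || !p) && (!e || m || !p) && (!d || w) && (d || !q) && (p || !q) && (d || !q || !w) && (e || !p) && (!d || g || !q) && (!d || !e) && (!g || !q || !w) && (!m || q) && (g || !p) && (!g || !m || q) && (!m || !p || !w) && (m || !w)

p = False, m = False, w = False, g = False, d = False, e = False, q = False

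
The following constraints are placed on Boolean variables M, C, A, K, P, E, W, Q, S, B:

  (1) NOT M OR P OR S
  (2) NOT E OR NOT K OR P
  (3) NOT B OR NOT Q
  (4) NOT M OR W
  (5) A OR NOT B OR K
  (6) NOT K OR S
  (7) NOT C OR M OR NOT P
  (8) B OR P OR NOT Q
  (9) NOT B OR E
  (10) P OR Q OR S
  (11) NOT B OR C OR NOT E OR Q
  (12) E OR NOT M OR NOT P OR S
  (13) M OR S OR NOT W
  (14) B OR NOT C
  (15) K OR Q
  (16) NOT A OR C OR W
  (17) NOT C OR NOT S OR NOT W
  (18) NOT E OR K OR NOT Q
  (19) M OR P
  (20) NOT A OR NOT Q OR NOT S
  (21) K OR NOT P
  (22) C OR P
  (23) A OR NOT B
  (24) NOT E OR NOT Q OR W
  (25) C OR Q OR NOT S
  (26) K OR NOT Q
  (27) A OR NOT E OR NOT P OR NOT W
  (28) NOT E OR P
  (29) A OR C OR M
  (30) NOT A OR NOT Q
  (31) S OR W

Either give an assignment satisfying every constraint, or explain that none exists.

M: True, C: False, A: False, K: True, P: True, E: False, W: True, Q: True, S: True, B: False

Set M = True.
  then (NOT M OR W) forces W = True.
Set C = False.
  then (C OR P) forces P = True.
  then (K OR NOT P) forces K = True.
  then (NOT K OR S) forces S = True.
  then (C OR Q OR NOT S) forces Q = True.
  then (NOT A OR NOT Q) forces A = False.
  then (NOT B OR NOT Q) forces B = False.
  then (A OR NOT E OR NOT P OR NOT W) forces E = False.
All clauses satisfied.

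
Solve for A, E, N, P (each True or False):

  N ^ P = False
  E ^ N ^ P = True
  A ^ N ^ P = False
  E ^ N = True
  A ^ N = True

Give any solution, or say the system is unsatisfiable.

Adding constraints 2, 3, 4, 5 mod 2: every variable appears an even number of times on the left, so the left side is 0.
But the right sides sum to 1 (mod 2). 0 ≠ 1 — the system is inconsistent.

No satisfying assignment exists.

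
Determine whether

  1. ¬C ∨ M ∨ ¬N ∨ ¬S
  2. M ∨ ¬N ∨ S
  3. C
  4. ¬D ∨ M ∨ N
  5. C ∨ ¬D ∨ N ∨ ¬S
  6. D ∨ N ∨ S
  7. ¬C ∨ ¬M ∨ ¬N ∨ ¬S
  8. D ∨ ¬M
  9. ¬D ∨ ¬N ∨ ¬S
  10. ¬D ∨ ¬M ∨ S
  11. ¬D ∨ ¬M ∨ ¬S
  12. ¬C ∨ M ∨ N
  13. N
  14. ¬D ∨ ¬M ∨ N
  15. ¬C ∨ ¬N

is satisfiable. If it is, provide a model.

Case C = True:
  (N) forces N = True.
  Clause (¬C ∨ ¬N) is falsified — contradiction.
Case C = False:
  Clause (C) is falsified — contradiction.
Both cases fail, so the formula is unsatisfiable.

No satisfying assignment exists.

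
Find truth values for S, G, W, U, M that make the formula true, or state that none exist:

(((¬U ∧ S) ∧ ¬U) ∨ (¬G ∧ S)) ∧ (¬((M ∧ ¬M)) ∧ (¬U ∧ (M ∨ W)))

S: True, G: True, W: True, U: False, M: True

  ((¬U ∧ S) ∧ ¬U) ∨ (¬G ∧ S) = True
    (¬U ∧ S) ∧ ¬U = True
      ¬U ∧ S = True
        ¬U = True
      ¬U = True
    ¬G ∧ S = False
      ¬G = False
  ¬((M ∧ ¬M)) ∧ (¬U ∧ (M ∨ W)) = True
    ¬((M ∧ ¬M)) = True
      M ∧ ¬M = False
        ¬M = False
    ¬U ∧ (M ∨ W) = True
      ¬U = True
      M ∨ W = True
Both conjuncts True, so the formula holds.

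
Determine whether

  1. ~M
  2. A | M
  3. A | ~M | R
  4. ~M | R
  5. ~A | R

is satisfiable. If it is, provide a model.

Unit clause (~M) forces M = False.
In (A | M) only A is left, so A = True.
In (~A | R) only R is left, so R = True.
All clauses satisfied.

M = False, R = True, A = True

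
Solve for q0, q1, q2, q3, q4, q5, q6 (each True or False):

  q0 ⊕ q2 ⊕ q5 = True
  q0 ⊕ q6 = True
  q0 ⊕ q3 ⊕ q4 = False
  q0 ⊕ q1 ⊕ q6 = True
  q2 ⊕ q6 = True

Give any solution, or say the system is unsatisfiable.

q0=T, q1=F, q2=T, q3=F, q4=T, q5=T, q6=F

q0 ⊕ q2 ⊕ q5 = T ⊕ T ⊕ T = True ✓
q0 ⊕ q6 = T ⊕ F = True ✓
q0 ⊕ q3 ⊕ q4 = T ⊕ F ⊕ T = False ✓
q0 ⊕ q1 ⊕ q6 = T ⊕ F ⊕ F = True ✓
q2 ⊕ q6 = T ⊕ F = True ✓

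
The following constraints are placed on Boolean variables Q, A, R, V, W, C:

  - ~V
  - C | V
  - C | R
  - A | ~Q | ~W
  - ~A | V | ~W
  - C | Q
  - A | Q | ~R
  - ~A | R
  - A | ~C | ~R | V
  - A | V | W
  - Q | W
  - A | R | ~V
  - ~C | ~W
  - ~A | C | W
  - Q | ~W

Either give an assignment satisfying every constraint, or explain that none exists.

Unit clause (~V) forces V = False.
In (C | V) only C is left, so C = True.
In (~C | ~W) only ~W is left, so W = False.
In (A | V | W) only A is left, so A = True.
In (Q | W) only Q is left, so Q = True.
In (~A | R) only R is left, so R = True.
All clauses satisfied.

Q=T, A=T, R=T, V=F, W=F, C=T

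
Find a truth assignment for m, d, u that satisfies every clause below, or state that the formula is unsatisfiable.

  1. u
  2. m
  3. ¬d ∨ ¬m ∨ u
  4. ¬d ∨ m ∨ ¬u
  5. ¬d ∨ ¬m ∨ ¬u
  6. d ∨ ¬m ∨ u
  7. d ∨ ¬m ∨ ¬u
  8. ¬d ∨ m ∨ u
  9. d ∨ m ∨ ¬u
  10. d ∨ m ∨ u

Case m = True:
  (u) forces u = True.
  (¬d ∨ ¬m ∨ ¬u) forces d = False.
  Clause (d ∨ ¬m ∨ ¬u) is falsified — contradiction.
Case m = False:
  Clause (m) is falsified — contradiction.
Both cases fail, so the formula is unsatisfiable.

UNSATISFIABLE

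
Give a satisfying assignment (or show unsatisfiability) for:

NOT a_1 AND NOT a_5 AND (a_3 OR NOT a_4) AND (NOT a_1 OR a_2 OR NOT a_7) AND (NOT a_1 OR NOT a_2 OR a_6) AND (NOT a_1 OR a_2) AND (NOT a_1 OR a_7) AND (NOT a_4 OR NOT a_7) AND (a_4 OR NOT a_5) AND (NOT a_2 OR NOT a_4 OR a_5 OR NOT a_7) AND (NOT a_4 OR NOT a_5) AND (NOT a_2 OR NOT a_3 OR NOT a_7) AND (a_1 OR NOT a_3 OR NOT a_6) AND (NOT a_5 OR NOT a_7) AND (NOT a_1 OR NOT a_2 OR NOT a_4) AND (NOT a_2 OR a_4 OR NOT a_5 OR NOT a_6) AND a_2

Unit clause (NOT a_1) forces a_1 = False.
Unit clause (NOT a_5) forces a_5 = False.
Unit clause (a_2) forces a_2 = True.
Set a_3 = False.
  then (a_3 OR NOT a_4) forces a_4 = False.
Set a_6 = False.
Set a_7 = True.
All clauses satisfied.

a_1: False, a_2: True, a_3: False, a_4: False, a_5: False, a_6: False, a_7: True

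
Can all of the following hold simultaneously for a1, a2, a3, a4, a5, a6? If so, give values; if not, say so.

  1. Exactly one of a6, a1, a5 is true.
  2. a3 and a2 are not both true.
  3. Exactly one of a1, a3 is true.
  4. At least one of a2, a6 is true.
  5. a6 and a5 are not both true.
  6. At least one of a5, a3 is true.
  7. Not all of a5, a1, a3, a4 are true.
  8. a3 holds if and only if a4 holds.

a1=F; a2=F; a3=T; a4=T; a5=F; a6=T

  (1) {a6, a1, a5}: 1 true — exactly one ✓
  (2) a3=T, a2=F — not both ✓
  (3) {a1, a3}: 1 true — exactly one ✓
  (4) {a2, a6}: 1 true — at least one ✓
  (5) a6=T, a5=F — not both ✓
  (6) {a5, a3}: 1 true — at least one ✓
  (7) {a5, a1, a3, a4}: 2/4 true — not all ✓
  (8) a3=T, a4=T — same ✓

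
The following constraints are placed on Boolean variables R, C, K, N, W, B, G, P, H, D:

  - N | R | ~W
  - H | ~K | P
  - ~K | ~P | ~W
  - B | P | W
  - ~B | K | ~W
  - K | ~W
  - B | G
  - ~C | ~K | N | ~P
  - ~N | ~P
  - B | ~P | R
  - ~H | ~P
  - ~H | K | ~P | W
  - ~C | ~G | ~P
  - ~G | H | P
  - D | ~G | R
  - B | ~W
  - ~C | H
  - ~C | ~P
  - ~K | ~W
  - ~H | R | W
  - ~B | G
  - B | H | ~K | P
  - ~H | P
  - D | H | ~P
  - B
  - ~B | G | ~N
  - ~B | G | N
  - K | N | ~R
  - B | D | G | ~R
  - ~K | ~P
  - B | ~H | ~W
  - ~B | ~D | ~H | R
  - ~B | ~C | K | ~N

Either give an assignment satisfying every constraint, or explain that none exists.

R: False, C: False, K: False, N: False, W: False, B: True, G: True, P: True, H: False, D: True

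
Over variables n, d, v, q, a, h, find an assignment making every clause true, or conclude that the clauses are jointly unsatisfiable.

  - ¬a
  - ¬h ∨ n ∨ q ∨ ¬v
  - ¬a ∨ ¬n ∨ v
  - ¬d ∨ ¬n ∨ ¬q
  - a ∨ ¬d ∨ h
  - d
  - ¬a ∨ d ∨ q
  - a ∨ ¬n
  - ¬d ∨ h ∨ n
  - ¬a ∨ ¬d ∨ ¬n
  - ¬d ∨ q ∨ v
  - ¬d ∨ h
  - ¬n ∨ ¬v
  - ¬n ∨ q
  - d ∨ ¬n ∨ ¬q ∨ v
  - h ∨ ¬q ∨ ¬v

Unit clause (¬a) forces a = False.
Unit clause (d) forces d = True.
In (a ∨ ¬n) only ¬n is left, so n = False.
In (¬d ∨ h ∨ n) only h is left, so h = True.
Set v = True.
  then (¬h ∨ n ∨ q ∨ ¬v) forces q = True.
All clauses satisfied.

n = False; d = True; v = True; q = True; a = False; h = True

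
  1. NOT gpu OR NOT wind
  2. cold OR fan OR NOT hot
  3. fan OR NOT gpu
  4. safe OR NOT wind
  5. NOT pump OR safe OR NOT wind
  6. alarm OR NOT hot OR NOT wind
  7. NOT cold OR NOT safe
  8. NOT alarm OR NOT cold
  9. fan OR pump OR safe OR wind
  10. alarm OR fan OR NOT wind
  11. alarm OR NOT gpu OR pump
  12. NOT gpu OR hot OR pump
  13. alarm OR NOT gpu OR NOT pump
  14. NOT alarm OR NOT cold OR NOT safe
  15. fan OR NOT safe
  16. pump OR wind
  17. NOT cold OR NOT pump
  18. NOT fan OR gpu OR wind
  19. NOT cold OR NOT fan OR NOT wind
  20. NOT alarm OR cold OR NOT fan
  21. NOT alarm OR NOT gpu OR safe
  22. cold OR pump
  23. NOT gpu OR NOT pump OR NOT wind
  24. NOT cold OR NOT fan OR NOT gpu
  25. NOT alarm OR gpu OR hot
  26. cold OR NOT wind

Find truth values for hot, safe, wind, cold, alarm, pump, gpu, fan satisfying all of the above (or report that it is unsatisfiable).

Set hot = False.
Set safe = False.
  then (safe OR NOT wind) forces wind = False.
  then (pump OR wind) forces pump = True.
  then (NOT cold OR NOT pump) forces cold = False.
Try alarm = True:
  (NOT alarm OR cold OR NOT fan) forces fan = False.
  (fan OR NOT gpu) forces gpu = False.
  clause (NOT alarm OR gpu OR hot) is falsified — backtrack.
So alarm = False.
  then (alarm OR NOT gpu OR NOT pump) forces gpu = False.
  then (NOT fan OR gpu OR wind) forces fan = False.
All clauses satisfied.

hot=F, safe=F, wind=F, cold=F, alarm=F, pump=T, gpu=F, fan=F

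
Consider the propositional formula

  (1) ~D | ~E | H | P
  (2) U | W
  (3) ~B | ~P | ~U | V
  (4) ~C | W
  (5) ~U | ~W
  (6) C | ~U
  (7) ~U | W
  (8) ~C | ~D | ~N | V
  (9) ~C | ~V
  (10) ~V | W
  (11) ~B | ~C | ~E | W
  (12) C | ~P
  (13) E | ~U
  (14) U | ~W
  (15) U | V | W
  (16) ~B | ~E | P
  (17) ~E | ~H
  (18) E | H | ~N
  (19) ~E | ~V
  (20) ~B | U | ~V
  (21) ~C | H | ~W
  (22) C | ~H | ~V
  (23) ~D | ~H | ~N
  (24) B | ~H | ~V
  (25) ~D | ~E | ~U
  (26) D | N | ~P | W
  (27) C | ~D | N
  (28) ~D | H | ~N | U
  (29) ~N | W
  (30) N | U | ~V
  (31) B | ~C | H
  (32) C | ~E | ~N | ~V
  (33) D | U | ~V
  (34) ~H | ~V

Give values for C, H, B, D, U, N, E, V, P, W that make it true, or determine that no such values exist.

The formula is unsatisfiable.

Case U = True:
  (~U | ~W) forces W = False.
  Clause (~U | W) is falsified — contradiction.
Case U = False:
  (U | W) forces W = True.
  Clause (U | ~W) is falsified — contradiction.
Both cases fail, so the formula is unsatisfiable.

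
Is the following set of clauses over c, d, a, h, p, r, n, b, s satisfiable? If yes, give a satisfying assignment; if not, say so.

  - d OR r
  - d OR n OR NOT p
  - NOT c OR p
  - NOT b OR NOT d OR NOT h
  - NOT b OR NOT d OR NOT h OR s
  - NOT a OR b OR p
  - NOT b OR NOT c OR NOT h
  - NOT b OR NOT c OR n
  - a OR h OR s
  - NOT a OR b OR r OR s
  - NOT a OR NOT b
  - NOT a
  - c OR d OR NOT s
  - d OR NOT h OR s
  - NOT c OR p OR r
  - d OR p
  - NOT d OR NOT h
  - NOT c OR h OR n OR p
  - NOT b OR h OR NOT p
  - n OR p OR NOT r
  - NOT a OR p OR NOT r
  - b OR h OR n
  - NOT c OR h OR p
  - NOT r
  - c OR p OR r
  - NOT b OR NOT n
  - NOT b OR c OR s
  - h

UNSATISFIABLE

Case d = True:
  (NOT a) forces a = False.
  (NOT d OR NOT h) forces h = False.
  Clause (h) is falsified — contradiction.
Case d = False:
  (d OR r) forces r = True.
  Clause (NOT r) is falsified — contradiction.
Both cases fail, so the formula is unsatisfiable.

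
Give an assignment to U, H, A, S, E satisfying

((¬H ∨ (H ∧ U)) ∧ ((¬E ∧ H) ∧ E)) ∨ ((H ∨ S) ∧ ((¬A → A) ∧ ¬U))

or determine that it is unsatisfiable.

U: False, H: True, A: True, S: False, E: True

  ((¬H ∨ (H ∧ U)) ∧ ((¬E ∧ H) ∧ E)) ∨ ((H ∨ S) ∧ ((¬A → A) ∧ ¬U)) = True
    (¬H ∨ (H ∧ U)) ∧ ((¬E ∧ H) ∧ E) = False
      ¬H ∨ (H ∧ U) = False
        ¬H = False
        H ∧ U = False
      (¬E ∧ H) ∧ E = False
        ¬E ∧ H = False
          ¬E = False
    (H ∨ S) ∧ ((¬A → A) ∧ ¬U) = True
      H ∨ S = True
      (¬A → A) ∧ ¬U = True
        ¬A → A = True
          ¬A = False
        ¬U = True
The formula evaluates to True.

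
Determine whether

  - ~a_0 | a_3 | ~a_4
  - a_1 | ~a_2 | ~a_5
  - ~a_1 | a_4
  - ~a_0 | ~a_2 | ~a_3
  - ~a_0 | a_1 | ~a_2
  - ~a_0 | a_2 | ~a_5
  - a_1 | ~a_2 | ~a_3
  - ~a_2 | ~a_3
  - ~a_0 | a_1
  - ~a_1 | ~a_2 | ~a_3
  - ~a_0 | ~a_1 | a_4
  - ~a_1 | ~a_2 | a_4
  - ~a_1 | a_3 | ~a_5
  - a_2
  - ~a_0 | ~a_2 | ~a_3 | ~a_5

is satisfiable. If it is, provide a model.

a_0: False, a_1: False, a_2: True, a_3: False, a_4: True, a_5: False

Unit clause (a_2) forces a_2 = True.
In (~a_2 | ~a_3) only ~a_3 is left, so a_3 = False.
Try a_0 = True:
  (~a_0 | a_3 | ~a_4) forces a_4 = False.
  (~a_1 | a_4) forces a_1 = False.
  clause (~a_0 | a_1 | ~a_2) is falsified — backtrack.
So a_0 = False.
Set a_1 = False.
  then (a_1 | ~a_2 | ~a_5) forces a_5 = False.
Set a_4 = True.
All clauses satisfied.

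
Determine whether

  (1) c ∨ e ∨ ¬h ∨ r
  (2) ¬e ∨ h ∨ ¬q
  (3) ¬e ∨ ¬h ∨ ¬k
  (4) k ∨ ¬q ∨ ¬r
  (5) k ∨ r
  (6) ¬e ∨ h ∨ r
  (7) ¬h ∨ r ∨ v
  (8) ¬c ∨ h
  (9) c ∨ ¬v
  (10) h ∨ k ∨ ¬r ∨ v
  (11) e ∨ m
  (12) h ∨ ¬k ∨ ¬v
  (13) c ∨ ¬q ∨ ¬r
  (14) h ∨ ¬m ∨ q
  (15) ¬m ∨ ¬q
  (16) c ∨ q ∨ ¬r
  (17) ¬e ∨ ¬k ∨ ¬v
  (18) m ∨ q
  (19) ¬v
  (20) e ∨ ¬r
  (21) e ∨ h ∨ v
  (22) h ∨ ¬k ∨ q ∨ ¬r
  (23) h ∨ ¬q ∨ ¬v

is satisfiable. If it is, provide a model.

q: False, c: True, m: True, v: False, k: False, r: True, h: True, e: True

Unit clause (¬v) forces v = False.
Set q = False.
  then (m ∨ q) forces m = True.
  then (h ∨ ¬m ∨ q) forces h = True.
  then (¬h ∨ r ∨ v) forces r = True.
  then (c ∨ q ∨ ¬r) forces c = True.
  then (e ∨ ¬r) forces e = True.
  then (¬e ∨ ¬h ∨ ¬k) forces k = False.
All clauses satisfied.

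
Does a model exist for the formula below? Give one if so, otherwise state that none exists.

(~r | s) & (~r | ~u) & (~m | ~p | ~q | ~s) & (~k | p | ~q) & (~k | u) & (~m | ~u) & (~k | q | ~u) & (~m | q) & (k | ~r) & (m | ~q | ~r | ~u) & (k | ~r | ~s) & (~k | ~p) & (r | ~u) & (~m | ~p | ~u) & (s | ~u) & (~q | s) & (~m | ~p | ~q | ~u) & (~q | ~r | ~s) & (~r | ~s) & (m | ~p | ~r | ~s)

m = False, r = False, u = False, s = False, k = False, p = False, q = False

Set m = False.
Try r = True:
  (~r | s) forces s = True.
  clause (~r | ~s) is falsified — backtrack.
So r = False.
  then (r | ~u) forces u = False.
  then (~k | u) forces k = False.
Set s = False.
  then (~q | s) forces q = False.
Set p = False.
All clauses satisfied.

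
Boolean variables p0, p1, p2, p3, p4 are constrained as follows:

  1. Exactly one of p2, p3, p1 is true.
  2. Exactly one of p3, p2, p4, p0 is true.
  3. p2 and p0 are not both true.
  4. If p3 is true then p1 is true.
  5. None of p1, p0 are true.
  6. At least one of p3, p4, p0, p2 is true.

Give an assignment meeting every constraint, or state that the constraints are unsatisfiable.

p0: False, p1: False, p2: True, p3: False, p4: False

  (1) {p2, p3, p1}: 1 true — exactly one ✓
  (2) {p3, p2, p4, p0}: 1 true — exactly one ✓
  (3) p2=T, p0=F — not both ✓
  (4) p3=F ⇒ p1: vacuous ✓
  (5) {p1, p0}: 0 true — none ✓
  (6) {p3, p4, p0, p2}: 1 true — at least one ✓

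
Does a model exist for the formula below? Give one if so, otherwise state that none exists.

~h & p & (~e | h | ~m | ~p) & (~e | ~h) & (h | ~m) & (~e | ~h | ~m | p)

m: False, p: True, h: False, e: False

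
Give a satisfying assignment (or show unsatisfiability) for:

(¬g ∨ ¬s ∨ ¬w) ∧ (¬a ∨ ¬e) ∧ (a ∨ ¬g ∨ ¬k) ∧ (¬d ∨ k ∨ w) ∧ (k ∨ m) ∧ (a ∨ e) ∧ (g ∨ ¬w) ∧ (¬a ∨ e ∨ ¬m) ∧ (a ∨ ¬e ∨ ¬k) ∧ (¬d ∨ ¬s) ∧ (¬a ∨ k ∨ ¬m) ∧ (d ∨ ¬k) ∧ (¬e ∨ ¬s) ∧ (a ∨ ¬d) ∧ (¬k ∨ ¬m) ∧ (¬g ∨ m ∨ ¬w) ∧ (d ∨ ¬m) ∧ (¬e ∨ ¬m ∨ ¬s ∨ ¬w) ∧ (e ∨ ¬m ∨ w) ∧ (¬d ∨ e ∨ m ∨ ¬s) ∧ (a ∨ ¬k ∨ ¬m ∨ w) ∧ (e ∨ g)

e = False, m = False, s = False, k = True, g = True, w = False, a = True, d = True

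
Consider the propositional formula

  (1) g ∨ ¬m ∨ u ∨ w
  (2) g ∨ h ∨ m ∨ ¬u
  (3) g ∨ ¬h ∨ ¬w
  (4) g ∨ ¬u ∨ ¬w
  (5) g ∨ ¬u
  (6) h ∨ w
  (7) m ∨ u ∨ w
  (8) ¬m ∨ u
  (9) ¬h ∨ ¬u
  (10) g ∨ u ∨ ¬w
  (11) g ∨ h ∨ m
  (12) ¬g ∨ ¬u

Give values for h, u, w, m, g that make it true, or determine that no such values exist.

h: True; u: False; w: True; m: False; g: True

Set h = True.
  then (¬h ∨ ¬u) forces u = False.
  then (¬m ∨ u) forces m = False.
  then (m ∨ u ∨ w) forces w = True.
  then (g ∨ u ∨ ¬w) forces g = True.
All clauses satisfied.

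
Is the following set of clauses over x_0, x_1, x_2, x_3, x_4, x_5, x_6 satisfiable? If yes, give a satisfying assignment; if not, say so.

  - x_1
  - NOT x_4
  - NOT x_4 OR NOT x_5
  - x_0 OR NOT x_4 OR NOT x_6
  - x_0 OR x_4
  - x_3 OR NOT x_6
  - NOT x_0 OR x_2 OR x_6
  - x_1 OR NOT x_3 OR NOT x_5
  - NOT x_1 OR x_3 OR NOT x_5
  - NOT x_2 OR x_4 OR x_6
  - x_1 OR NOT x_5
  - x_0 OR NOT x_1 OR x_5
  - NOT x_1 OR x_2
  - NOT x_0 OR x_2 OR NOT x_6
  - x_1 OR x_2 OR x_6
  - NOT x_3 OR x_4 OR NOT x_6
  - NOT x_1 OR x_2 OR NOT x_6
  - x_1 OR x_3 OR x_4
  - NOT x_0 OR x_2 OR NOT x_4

Unsatisfiable — no assignment works.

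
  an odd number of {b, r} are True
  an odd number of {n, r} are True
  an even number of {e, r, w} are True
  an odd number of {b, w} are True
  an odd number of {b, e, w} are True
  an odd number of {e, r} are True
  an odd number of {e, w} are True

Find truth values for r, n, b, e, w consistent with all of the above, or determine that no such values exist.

r=T; n=F; b=F; e=F; w=T

{b, r}: 1 true → odd ✓
{n, r}: 1 true → odd ✓
{e, r, w}: 2 true → even ✓
{b, w}: 1 true → odd ✓
{b, e, w}: 1 true → odd ✓
{e, r}: 1 true → odd ✓
{e, w}: 1 true → odd ✓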